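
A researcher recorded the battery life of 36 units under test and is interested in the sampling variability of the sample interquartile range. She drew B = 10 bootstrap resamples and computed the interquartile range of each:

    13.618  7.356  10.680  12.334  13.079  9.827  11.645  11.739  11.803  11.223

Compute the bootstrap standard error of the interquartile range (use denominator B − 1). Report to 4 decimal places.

Bootstrap SE is the standard deviation of the 10 replicate interquartile ranges.
Mean of replicates: (13.618 + 7.356 + 10.680 + 12.334 + 13.079 + 9.827 + 11.645 + 11.739 + 11.803 + 11.223) / 10 = 113.30400 / 10 = 11.33040
Sum of squared deviations: (+2.28760)² + (−3.97440)² + (−0.65040)² + (+1.00360)² + (+1.74860)² + (−1.50340)² + (+0.31460)² + (+0.40860)² + (+0.47260)² + (−0.10740)² = 28.27783
Variance = 28.27783 / 9 = 3.14198
SE* = √3.14198

SE* = 1.7726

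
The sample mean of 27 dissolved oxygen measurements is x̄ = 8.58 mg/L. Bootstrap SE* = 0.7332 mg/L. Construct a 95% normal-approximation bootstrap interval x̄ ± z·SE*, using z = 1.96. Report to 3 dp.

(7.143, 10.017)

Margin = 1.96 × 0.7332 = 1.4371
Interval: 8.58 ± 1.4371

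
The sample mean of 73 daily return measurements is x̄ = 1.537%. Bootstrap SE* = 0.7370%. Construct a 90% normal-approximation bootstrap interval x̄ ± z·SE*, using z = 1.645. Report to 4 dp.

(0.3246, 2.7494)

Margin = 1.645 × 0.7370 = 1.21236
Interval: 1.537 ± 1.21236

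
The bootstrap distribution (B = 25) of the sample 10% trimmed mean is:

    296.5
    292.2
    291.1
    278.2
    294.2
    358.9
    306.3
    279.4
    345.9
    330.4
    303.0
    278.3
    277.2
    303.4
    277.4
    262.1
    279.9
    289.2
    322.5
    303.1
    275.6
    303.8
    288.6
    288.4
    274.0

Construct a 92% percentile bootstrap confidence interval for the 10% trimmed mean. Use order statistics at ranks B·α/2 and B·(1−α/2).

(262.1, 345.9)

Sorted replicates: 262.1, 274.0, 275.6, 277.2, 277.4, 278.2, 278.3, 279.4, 279.9, 288.4, 288.6, 289.2, 291.1, 292.2, 294.2, 296.5, 303.0, 303.1, 303.4, 303.8, 306.3, 322.5, 330.4, 345.9, 358.9
α = 0.08; lower rank = 25 × 0.040 = 1; upper rank = 25 × 0.960 = 24.
The 1st smallest replicate is 262.1; the 24th is 345.9.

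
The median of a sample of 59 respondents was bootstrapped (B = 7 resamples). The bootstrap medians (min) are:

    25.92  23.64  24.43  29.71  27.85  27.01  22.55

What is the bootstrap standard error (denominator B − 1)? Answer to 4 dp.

SE* = 2.5178

Bootstrap SE is the standard deviation of the 7 replicate medians.
Mean of replicates: (25.92 + 23.64 + 24.43 + 29.71 + 27.85 + 27.01 + 22.55) / 7 = 181.11000 / 7 = 25.87286
Sum of squared deviations: (+0.04714)² + (−2.23286)² + (−1.44286)² + (+3.83714)² + (+1.97714)² + (+1.13714)² + (−3.32286)² = 38.03694
Variance = 38.03694 / 6 = 6.33949
SE* = √6.33949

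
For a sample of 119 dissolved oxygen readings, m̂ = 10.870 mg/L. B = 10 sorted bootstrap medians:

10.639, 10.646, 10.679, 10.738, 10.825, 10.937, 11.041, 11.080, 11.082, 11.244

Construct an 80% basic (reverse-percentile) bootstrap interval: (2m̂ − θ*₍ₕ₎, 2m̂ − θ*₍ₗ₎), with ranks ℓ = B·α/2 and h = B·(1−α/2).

Percentile endpoints at ranks 1 and 9: θ*₍1₎ = 10.639, θ*₍9₎ = 11.082.
Basic interval reflects these around m̂:
  lower = 2 × 10.870 − 11.082 = 10.658
  upper = 2 × 10.870 − 10.639 = 11.101

(10.658, 11.101)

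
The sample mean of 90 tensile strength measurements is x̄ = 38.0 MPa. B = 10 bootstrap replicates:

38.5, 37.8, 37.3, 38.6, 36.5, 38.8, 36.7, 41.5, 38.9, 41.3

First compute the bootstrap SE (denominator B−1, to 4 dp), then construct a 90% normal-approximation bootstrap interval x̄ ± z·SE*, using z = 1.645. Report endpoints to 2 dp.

(35.19, 40.81)

Mean of replicates = 38.5900; sum of squared deviations = 26.1890; SE* = √(26.1890/9) = 1.7058
Margin = 1.645 × 1.7058 = 2.806
Interval: 38.0 ± 2.806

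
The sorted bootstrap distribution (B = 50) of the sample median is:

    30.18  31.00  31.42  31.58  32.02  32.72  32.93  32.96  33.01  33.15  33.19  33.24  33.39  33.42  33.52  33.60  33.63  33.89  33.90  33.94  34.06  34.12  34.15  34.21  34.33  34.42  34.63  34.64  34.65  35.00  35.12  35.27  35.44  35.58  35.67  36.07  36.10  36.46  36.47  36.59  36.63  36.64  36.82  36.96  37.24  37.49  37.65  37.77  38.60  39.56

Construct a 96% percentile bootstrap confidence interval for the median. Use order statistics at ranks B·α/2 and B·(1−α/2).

α = 0.04; lower rank = 50 × 0.020 = 1; upper rank = 50 × 0.980 = 49.
The 1st smallest replicate is 30.18; the 49th is 38.60.

(30.18, 38.60)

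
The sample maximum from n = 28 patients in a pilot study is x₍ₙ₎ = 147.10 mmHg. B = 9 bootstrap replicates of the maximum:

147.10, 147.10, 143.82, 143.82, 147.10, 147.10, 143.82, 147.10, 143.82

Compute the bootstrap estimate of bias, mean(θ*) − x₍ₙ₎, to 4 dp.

bias = −1.4578

mean(θ*) = (147.10 + 147.10 + 143.82 + 143.82 + 147.10 + 147.10 + 143.82 + 147.10 + 143.82) / 9 = 145.64222
bias = 145.64222 − 147.10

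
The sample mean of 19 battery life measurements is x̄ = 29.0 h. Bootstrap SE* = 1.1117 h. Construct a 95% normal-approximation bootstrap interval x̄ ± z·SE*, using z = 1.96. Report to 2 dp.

(26.82, 31.18)

Margin = 1.96 × 1.1117 = 2.179
Interval: 29.0 ± 2.179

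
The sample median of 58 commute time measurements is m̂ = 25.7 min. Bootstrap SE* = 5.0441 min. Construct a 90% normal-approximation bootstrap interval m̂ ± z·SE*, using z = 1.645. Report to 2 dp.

Margin = 1.645 × 5.0441 = 8.298
Interval: 25.7 ± 8.298

(17.40, 34.00)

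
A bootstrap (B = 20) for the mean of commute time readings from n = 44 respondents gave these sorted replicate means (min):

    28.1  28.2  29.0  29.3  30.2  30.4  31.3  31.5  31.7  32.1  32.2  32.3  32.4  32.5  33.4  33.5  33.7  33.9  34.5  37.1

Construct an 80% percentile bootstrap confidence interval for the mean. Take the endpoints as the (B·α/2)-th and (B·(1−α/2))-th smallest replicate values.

α = 0.20; lower rank = 20 × 0.100 = 2; upper rank = 20 × 0.900 = 18.
The 2nd smallest replicate is 28.2; the 18th is 33.9.

(28.2, 33.9)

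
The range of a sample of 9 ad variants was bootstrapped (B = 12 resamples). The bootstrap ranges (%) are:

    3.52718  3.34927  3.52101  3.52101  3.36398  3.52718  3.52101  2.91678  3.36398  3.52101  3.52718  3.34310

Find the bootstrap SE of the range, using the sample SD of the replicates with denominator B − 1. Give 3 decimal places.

SE* = 0.177

Bootstrap SE is the standard deviation of the 12 replicate ranges.
Mean of replicates: (3.52718 + 3.34927 + 3.52101 + 3.52101 + 3.36398 + 3.52718 + 3.52101 + 2.91678 + 3.36398 + 3.52101 + 3.52718 + 3.34310) / 12 = 41.002690 / 12 = 3.416891
Sum of squared deviations: (+0.110289)² + (−0.067621)² + (+0.104119)² + (+0.104119)² + (−0.052911)² + (+0.110289)² + (+0.104119)² + (−0.500111)² + (−0.052911)² + (+0.104119)² + (+0.110289)² + (−0.073791)² = 0.345582
Variance = 0.345582 / 11 = 0.031417
SE* = √0.031417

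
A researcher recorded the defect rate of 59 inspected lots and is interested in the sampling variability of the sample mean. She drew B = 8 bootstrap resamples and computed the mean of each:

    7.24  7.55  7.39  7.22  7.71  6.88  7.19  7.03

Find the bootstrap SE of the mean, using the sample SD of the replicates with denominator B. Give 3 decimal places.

Bootstrap SE is the standard deviation of the 8 replicate means.
Mean of replicates: (7.24 + 7.55 + 7.39 + 7.22 + 7.71 + 6.88 + 7.19 + 7.03) / 8 = 58.2100 / 8 = 7.2763
Sum of squared deviations: (−0.0362)² + (+0.2737)² + (+0.1137)² + (−0.0563)² + (+0.4337)² + (−0.3963)² + (−0.0862)² + (−0.2462)² = 0.5056
Variance = 0.5056 / 8 = 0.0632
SE* = √0.0632

SE* = 0.251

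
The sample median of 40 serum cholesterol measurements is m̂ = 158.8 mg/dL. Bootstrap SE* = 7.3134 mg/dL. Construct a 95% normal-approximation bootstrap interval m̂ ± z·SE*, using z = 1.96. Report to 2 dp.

Margin = 1.96 × 7.3134 = 14.334
Interval: 158.8 ± 14.334

(144.47, 173.13)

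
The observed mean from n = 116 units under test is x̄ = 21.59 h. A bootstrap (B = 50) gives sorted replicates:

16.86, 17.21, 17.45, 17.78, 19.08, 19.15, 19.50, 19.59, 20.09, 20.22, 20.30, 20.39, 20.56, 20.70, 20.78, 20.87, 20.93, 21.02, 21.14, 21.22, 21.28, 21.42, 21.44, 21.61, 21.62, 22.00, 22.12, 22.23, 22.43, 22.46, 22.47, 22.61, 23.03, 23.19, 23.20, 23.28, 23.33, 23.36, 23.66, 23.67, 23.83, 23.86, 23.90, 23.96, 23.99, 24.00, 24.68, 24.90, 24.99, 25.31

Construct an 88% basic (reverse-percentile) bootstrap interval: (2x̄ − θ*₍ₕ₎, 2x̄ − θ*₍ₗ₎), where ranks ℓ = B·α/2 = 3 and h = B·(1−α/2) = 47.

Percentile endpoints at ranks 3 and 47: θ*₍3₎ = 17.45, θ*₍47₎ = 24.68.
Basic interval reflects these around x̄:
  lower = 2 × 21.59 − 24.68 = 18.50
  upper = 2 × 21.59 − 17.45 = 25.73

(18.50, 25.73)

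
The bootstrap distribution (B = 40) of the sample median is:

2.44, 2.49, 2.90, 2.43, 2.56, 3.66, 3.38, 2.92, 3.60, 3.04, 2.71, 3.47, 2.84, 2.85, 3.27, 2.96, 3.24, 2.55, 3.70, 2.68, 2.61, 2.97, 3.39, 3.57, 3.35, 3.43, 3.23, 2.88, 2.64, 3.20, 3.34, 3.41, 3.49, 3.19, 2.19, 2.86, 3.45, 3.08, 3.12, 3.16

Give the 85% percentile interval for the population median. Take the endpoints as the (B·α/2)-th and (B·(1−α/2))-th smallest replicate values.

(2.44, 3.57)

Sorted replicates: 2.19, 2.43, 2.44, 2.49, 2.55, 2.56, 2.61, 2.64, 2.68, 2.71, 2.84, 2.85, 2.86, 2.88, 2.90, 2.92, 2.96, 2.97, 3.04, 3.08, 3.12, 3.16, 3.19, 3.20, 3.23, 3.24, 3.27, 3.34, 3.35, 3.38, 3.39, 3.41, 3.43, 3.45, 3.47, 3.49, 3.57, 3.60, 3.66, 3.70
α = 0.15; lower rank = 40 × 0.075 = 3; upper rank = 40 × 0.925 = 37.
The 3rd smallest replicate is 2.44; the 37th is 3.57.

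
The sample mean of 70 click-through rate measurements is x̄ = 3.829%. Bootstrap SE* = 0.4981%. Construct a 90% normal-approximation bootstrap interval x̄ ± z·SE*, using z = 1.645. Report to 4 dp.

Margin = 1.645 × 0.4981 = 0.81937
Interval: 3.829 ± 0.81937

(3.0096, 4.6484)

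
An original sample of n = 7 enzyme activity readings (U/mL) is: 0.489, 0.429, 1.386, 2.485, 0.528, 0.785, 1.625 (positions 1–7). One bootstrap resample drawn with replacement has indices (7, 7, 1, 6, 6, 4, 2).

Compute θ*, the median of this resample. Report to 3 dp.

θ* = 0.785

Resample values: 1.625, 1.625, 0.489, 0.785, 0.785, 2.485, 0.429.
Sorted: 0.429, 0.489, 0.785, 0.785, 1.625, 1.625, 2.485
Median = middle value = 0.785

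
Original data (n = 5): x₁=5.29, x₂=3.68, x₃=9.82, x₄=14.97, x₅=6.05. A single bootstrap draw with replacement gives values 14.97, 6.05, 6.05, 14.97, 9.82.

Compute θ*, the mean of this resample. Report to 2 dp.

Mean = (14.97 + 6.05 + 6.05 + 14.97 + 9.82) / 5 = 51.860 / 5 = 10.37

θ* = 10.37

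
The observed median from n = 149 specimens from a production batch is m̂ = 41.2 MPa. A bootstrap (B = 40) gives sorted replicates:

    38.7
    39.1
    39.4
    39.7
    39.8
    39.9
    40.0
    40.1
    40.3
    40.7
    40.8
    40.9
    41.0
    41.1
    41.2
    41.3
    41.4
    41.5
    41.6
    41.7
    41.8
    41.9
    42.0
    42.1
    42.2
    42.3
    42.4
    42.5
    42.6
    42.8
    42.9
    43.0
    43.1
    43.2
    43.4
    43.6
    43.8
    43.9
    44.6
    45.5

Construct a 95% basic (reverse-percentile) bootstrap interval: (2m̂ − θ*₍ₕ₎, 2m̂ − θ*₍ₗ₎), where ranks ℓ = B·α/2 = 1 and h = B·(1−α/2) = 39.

Percentile endpoints at ranks 1 and 39: θ*₍1₎ = 38.7, θ*₍39₎ = 44.6.
Basic interval reflects these around m̂:
  lower = 2 × 41.2 − 44.6 = 37.8
  upper = 2 × 41.2 − 38.7 = 43.7

(37.8, 43.7)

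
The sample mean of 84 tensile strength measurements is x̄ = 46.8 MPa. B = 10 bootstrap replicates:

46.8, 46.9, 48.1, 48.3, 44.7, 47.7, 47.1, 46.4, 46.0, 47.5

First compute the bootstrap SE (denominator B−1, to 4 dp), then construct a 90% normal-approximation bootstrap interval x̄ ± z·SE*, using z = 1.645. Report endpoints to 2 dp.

(45.04, 48.56)

Mean of replicates = 46.9500; sum of squared deviations = 10.3250; SE* = √(10.3250/9) = 1.0711
Margin = 1.645 × 1.0711 = 1.762
Interval: 46.8 ± 1.762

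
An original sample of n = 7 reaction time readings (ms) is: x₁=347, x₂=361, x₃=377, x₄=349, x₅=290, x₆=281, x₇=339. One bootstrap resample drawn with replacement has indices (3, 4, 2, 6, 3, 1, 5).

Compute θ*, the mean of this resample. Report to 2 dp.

Resample values: 377, 349, 361, 281, 377, 347, 290.
Mean = (377 + 349 + 361 + 281 + 377 + 347 + 290) / 7 = 2382.0 / 7 = 340.29

θ* = 340.29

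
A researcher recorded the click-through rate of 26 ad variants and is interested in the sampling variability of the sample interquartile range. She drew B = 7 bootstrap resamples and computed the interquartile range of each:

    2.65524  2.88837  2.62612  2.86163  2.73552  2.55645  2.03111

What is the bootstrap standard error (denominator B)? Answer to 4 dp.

SE* = 0.2661

Bootstrap SE is the standard deviation of the 7 replicate interquartile ranges.
Mean of replicates: (2.65524 + 2.88837 + 2.62612 + 2.86163 + 2.73552 + 2.55645 + 2.03111) / 7 = 18.354440 / 7 = 2.622063
Sum of squared deviations: (+0.033177)² + (+0.266307)² + (+0.004057)² + (+0.239567)² + (+0.113457)² + (−0.065613)² + (−0.590953)² = 0.495832
Variance = 0.495832 / 7 = 0.070833
SE* = √0.070833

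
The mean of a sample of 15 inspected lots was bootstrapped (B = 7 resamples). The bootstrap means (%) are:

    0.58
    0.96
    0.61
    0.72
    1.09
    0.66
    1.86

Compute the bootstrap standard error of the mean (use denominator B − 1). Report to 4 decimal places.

Bootstrap SE is the standard deviation of the 7 replicate means.
Mean of replicates: (0.58 + 0.96 + 0.61 + 0.72 + 1.09 + 0.66 + 1.86) / 7 = 6.48000 / 7 = 0.92571
Sum of squared deviations: (−0.34571)² + (+0.03429)² + (−0.31571)² + (−0.20571)² + (+0.16429)² + (−0.26571)² + (+0.93429)² = 1.23317
Variance = 1.23317 / 6 = 0.20553
SE* = √0.20553

SE* = 0.4534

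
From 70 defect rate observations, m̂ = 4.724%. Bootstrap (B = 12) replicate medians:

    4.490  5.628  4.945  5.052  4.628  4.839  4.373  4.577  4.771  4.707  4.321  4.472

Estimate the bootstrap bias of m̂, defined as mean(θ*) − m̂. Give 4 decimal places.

mean(θ*) = (4.490 + 5.628 + 4.945 + 5.052 + 4.628 + 4.839 + 4.373 + 4.577 + 4.771 + 4.707 + 4.321 + 4.472) / 12 = 4.73358
bias = 4.73358 − 4.724

bias = +0.0096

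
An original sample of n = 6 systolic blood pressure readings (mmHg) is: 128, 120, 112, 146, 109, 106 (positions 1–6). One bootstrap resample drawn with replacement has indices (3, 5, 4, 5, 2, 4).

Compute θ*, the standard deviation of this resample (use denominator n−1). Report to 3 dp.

Resample values: 112, 109, 146, 109, 120, 146.
Mean = 123.6667; sum of squared deviations = 1577.3333
s² = 1577.3333 / 5 = 315.4667
s = √315.4667 = 17.761

θ* = 17.761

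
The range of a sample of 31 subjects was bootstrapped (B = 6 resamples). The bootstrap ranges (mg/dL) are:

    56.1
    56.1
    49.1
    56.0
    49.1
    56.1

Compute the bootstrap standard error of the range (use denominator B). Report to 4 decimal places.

SE* = 3.2882

Bootstrap SE is the standard deviation of the 6 replicate ranges.
Mean of replicates: (56.1 + 56.1 + 49.1 + 56.0 + 49.1 + 56.1) / 6 = 322.50000 / 6 = 53.75000
Sum of squared deviations: (+2.35000)² + (+2.35000)² + (−4.65000)² + (+2.25000)² + (−4.65000)² + (+2.35000)² = 64.87500
Variance = 64.87500 / 6 = 10.81250
SE* = √10.81250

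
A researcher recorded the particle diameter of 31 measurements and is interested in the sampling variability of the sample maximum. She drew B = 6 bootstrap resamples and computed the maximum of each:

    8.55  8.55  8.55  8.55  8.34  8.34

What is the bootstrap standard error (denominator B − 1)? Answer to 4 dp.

SE* = 0.1084

Bootstrap SE is the standard deviation of the 6 replicate maximums.
Mean of replicates: (8.55 + 8.55 + 8.55 + 8.55 + 8.34 + 8.34) / 6 = 50.88000 / 6 = 8.48000
Sum of squared deviations: (+0.07000)² + (+0.07000)² + (+0.07000)² + (+0.07000)² + (−0.14000)² + (−0.14000)² = 0.05880
Variance = 0.05880 / 5 = 0.01176
SE* = √0.01176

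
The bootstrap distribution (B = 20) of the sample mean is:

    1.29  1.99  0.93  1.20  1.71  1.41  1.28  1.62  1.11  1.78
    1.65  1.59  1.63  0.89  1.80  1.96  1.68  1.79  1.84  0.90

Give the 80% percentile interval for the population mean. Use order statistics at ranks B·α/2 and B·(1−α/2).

Sorted replicates: 0.89, 0.90, 0.93, 1.11, 1.20, 1.28, 1.29, 1.41, 1.59, 1.62, 1.63, 1.65, 1.68, 1.71, 1.78, 1.79, 1.80, 1.84, 1.96, 1.99
α = 0.20; lower rank = 20 × 0.100 = 2; upper rank = 20 × 0.900 = 18.
The 2nd smallest replicate is 0.90; the 18th is 1.84.

(0.90, 1.84)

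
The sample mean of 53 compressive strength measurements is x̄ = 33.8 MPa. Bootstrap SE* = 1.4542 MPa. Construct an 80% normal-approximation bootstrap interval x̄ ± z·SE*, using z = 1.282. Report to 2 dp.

Margin = 1.282 × 1.4542 = 1.864
Interval: 33.8 ± 1.864

(31.94, 35.66)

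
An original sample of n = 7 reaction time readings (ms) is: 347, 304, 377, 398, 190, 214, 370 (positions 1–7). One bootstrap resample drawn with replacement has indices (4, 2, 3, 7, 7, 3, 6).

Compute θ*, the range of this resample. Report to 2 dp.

Resample values: 398, 304, 377, 370, 370, 377, 214.
Range = 398 − 214 = 184.00

θ* = 184.00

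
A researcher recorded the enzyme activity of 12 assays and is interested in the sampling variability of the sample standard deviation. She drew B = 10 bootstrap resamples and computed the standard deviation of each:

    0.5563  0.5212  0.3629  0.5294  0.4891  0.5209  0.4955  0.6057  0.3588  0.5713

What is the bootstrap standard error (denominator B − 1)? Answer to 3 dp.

Bootstrap SE is the standard deviation of the 10 replicate standard deviations.
Mean of replicates: (0.5563 + 0.5212 + 0.3629 + 0.5294 + 0.4891 + 0.5209 + 0.4955 + 0.6057 + 0.3588 + 0.5713) / 10 = 5.01110 / 10 = 0.50111
Sum of squared deviations: (+0.05519)² + (+0.02009)² + (−0.13821)² + (+0.02829)² + (−0.01201)² + (+0.01979)² + (−0.00561)² + (+0.10459)² + (−0.14231)² + (+0.07019)² = 0.06004
Variance = 0.06004 / 9 = 0.00667
SE* = √0.00667

SE* = 0.082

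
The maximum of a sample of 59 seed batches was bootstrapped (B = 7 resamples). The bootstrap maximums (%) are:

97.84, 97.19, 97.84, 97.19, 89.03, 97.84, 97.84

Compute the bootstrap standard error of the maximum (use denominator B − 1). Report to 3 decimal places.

Bootstrap SE is the standard deviation of the 7 replicate maximums.
Mean of replicates: (97.84 + 97.19 + 97.84 + 97.19 + 89.03 + 97.84 + 97.84) / 7 = 674.7700 / 7 = 96.3957
Sum of squared deviations: (+1.4443)² + (+0.7943)² + (+1.4443)² + (+0.7943)² + (−7.3657)² + (+1.4443)² + (+1.4443)² = 63.8594
Variance = 63.8594 / 6 = 10.6432
SE* = √10.6432

SE* = 3.262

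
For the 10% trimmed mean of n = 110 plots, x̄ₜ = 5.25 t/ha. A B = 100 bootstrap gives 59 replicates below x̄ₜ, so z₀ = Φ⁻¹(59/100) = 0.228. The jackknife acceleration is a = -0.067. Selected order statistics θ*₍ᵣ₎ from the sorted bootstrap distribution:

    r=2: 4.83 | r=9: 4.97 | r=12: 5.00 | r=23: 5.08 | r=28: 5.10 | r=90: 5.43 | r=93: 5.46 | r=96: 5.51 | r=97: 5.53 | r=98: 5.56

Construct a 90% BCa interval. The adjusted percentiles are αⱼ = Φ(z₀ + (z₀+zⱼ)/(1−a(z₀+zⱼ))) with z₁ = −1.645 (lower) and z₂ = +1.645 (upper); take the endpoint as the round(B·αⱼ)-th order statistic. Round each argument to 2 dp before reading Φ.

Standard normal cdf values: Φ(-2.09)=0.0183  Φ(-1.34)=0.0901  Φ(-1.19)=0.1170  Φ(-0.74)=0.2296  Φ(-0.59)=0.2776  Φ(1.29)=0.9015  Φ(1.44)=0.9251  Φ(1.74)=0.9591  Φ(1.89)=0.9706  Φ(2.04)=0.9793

(4.97, 5.53)

Lower: z₀ + z₁ = 0.228 + (-1.645) = -1.417; 1 − a(z₀+z₁) = 1 − (-0.067)(-1.417) = 0.9051; argument = 0.228 + (-1.417)/0.9051 = -1.3376 → -1.34.
α₁ = Φ(-1.34) = 0.0901; rank = round(100 × 0.0901) = 9; θ*₍9₎ = 4.97.
Upper: z₀ + z₂ = 1.873; 1 − a(z₀+z₂) = 1.1255; argument = 1.8922 → 1.89; α₂ = 0.9706; rank = 97; θ*₍97₎ = 5.53.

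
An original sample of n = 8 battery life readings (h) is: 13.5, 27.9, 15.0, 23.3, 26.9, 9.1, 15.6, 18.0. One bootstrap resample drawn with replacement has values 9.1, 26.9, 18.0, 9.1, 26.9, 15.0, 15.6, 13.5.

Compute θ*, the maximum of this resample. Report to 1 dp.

θ* = 26.9

Maximum = 26.9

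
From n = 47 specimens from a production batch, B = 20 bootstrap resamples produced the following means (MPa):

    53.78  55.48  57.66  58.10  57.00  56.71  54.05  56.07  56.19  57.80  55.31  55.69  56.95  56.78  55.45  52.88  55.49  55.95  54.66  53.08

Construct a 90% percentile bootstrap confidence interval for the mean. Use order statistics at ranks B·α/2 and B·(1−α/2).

Sorted replicates: 52.88, 53.08, 53.78, 54.05, 54.66, 55.31, 55.45, 55.48, 55.49, 55.69, 55.95, 56.07, 56.19, 56.71, 56.78, 56.95, 57.00, 57.66, 57.80, 58.10
α = 0.10; lower rank = 20 × 0.050 = 1; upper rank = 20 × 0.950 = 19.
The 1st smallest replicate is 52.88; the 19th is 57.80.

(52.88, 57.80)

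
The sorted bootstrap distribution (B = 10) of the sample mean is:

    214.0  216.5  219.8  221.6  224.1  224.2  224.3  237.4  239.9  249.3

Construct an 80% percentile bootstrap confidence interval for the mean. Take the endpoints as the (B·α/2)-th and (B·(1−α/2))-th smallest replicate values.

(214.0, 239.9)

α = 0.20; lower rank = 10 × 0.100 = 1; upper rank = 10 × 0.900 = 9.
The 1st smallest replicate is 214.0; the 9th is 239.9.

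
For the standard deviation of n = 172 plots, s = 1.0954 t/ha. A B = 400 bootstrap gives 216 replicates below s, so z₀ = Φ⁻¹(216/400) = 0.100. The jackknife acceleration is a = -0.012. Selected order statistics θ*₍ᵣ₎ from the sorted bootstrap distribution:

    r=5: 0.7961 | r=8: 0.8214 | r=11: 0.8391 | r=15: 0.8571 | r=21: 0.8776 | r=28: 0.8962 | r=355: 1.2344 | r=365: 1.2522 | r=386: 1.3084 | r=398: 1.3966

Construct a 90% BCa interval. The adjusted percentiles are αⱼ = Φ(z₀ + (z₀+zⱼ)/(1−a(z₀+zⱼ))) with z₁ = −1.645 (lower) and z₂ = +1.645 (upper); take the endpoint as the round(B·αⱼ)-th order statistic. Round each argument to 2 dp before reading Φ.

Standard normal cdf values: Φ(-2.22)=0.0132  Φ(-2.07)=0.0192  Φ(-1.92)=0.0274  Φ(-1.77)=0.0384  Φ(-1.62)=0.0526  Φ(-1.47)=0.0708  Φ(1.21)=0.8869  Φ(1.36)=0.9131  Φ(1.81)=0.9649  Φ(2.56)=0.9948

(0.8962, 1.3084)

Lower: z₀ + z₁ = 0.100 + (-1.645) = -1.545; 1 − a(z₀+z₁) = 1 − (-0.012)(-1.545) = 0.9815; argument = 0.100 + (-1.545)/0.9815 = -1.4742 → -1.47.
α₁ = Φ(-1.47) = 0.0708; rank = round(400 × 0.0708) = 28; θ*₍28₎ = 0.8962.
Upper: z₀ + z₂ = 1.745; 1 − a(z₀+z₂) = 1.0209; argument = 1.8092 → 1.81; α₂ = 0.9649; rank = 386; θ*₍386₎ = 1.3084.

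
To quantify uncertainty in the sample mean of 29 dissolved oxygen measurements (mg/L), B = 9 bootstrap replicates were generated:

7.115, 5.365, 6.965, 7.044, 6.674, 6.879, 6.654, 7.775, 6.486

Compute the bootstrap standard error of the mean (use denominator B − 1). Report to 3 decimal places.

SE* = 0.645

Bootstrap SE is the standard deviation of the 9 replicate means.
Mean of replicates: (7.115 + 5.365 + 6.965 + 7.044 + 6.674 + 6.879 + 6.654 + 7.775 + 6.486) / 9 = 60.9570 / 9 = 6.7730
Sum of squared deviations: (+0.3420)² + (−1.4080)² + (+0.1920)² + (+0.2710)² + (−0.0990)² + (+0.1060)² + (−0.1190)² + (+1.0020)² + (−0.2870)² = 3.3313
Variance = 3.3313 / 8 = 0.4164
SE* = √0.4164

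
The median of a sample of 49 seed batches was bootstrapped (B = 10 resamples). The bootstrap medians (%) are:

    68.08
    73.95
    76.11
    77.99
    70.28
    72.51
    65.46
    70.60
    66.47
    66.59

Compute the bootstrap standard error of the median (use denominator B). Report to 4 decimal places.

Bootstrap SE is the standard deviation of the 10 replicate medians.
Mean of replicates: (68.08 + 73.95 + 76.11 + 77.99 + 70.28 + 72.51 + 65.46 + 70.60 + 66.47 + 66.59) / 10 = 708.04000 / 10 = 70.80400
Sum of squared deviations: (−2.72400)² + (+3.14600)² + (+5.30600)² + (+7.18600)² + (−0.52400)² + (+1.70600)² + (−5.34400)² + (−0.20400)² + (−4.33400)² + (−4.21400)² = 165.43604
Variance = 165.43604 / 10 = 16.54360
SE* = √16.54360

SE* = 4.0674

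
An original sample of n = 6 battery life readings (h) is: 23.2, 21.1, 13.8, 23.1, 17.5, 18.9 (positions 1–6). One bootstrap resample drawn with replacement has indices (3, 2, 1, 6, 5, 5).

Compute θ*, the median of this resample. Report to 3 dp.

θ* = 18.200

Resample values: 13.8, 21.1, 23.2, 18.9, 17.5, 17.5.
Sorted: 13.8, 17.5, 17.5, 18.9, 21.1, 23.2
Median = average of the two middle values = 18.200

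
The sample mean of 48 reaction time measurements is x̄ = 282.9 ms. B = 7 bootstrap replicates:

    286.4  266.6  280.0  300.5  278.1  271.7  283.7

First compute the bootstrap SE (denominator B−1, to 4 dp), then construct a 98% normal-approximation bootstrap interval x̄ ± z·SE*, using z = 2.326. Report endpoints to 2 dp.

(257.42, 308.38)

Mean of replicates = 281.0000; sum of squared deviations = 719.9600; SE* = √(719.9600/6) = 10.9541
Margin = 2.326 × 10.9541 = 25.479
Interval: 282.9 ± 25.479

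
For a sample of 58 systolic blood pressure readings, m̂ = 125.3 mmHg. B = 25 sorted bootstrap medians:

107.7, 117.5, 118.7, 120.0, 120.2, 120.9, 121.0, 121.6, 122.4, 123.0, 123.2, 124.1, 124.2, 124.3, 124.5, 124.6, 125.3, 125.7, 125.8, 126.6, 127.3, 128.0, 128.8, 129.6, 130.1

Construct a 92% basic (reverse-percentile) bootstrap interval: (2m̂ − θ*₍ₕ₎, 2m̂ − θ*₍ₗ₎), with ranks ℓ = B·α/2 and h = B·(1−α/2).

Percentile endpoints at ranks 1 and 24: θ*₍1₎ = 107.7, θ*₍24₎ = 129.6.
Basic interval reflects these around m̂:
  lower = 2 × 125.3 − 129.6 = 121.0
  upper = 2 × 125.3 − 107.7 = 142.9

(121.0, 142.9)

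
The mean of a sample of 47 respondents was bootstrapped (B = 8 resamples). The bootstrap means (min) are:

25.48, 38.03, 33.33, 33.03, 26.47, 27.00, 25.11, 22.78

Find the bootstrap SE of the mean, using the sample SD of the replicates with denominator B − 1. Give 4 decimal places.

Bootstrap SE is the standard deviation of the 8 replicate means.
Mean of replicates: (25.48 + 38.03 + 33.33 + 33.03 + 26.47 + 27.00 + 25.11 + 22.78) / 8 = 231.23000 / 8 = 28.90375
Sum of squared deviations: (−3.42375)² + (+9.12625)² + (+4.42625)² + (+4.12625)² + (−2.43375)² + (−1.90375)² + (−3.79375)² + (−6.12375)² = 193.06839
Variance = 193.06839 / 7 = 27.58120
SE* = √27.58120

SE* = 5.2518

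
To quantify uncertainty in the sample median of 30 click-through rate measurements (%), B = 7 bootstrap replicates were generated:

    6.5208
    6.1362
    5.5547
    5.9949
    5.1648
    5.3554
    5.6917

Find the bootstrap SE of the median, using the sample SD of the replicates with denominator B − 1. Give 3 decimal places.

SE* = 0.472

Bootstrap SE is the standard deviation of the 7 replicate medians.
Mean of replicates: (6.5208 + 6.1362 + 5.5547 + 5.9949 + 5.1648 + 5.3554 + 5.6917) / 7 = 40.41850 / 7 = 5.77407
Sum of squared deviations: (+0.74673)² + (+0.36213)² + (−0.21937)² + (+0.22083)² + (−0.60927)² + (−0.41867)² + (−0.08237)² = 1.33891
Variance = 1.33891 / 6 = 0.22315
SE* = √0.22315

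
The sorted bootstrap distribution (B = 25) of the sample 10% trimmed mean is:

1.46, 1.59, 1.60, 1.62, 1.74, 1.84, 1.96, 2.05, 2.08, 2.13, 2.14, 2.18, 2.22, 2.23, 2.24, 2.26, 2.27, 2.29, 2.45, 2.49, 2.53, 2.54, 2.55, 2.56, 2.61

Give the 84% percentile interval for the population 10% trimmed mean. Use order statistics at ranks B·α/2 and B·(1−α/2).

α = 0.16; lower rank = 25 × 0.080 = 2; upper rank = 25 × 0.920 = 23.
The 2nd smallest replicate is 1.59; the 23rd is 2.55.

(1.59, 2.55)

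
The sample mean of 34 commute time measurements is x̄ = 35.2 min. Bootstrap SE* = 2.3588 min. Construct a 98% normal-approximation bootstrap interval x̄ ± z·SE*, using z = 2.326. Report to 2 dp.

Margin = 2.326 × 2.3588 = 5.487
Interval: 35.2 ± 5.487

(29.71, 40.69)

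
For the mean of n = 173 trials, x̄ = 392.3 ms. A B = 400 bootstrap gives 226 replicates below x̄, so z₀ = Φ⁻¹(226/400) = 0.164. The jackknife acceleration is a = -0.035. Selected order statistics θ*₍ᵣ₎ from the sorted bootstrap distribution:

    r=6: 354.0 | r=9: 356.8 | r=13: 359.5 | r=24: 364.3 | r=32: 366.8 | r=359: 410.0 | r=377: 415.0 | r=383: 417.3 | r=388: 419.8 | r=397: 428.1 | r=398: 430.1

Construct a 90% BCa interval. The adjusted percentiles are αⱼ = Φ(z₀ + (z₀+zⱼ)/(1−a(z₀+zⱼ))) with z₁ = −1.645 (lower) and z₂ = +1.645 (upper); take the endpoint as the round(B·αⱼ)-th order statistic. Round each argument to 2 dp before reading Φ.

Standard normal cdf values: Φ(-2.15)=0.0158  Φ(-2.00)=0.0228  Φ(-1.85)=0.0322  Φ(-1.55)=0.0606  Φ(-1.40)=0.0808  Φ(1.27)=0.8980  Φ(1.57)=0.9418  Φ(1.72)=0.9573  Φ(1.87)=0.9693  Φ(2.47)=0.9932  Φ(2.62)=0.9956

Lower: z₀ + z₁ = 0.164 + (-1.645) = -1.481; 1 − a(z₀+z₁) = 1 − (-0.035)(-1.481) = 0.9482; argument = 0.164 + (-1.481)/0.9482 = -1.3980 → -1.40.
α₁ = Φ(-1.40) = 0.0808; rank = round(400 × 0.0808) = 32; θ*₍32₎ = 366.8.
Upper: z₀ + z₂ = 1.809; 1 − a(z₀+z₂) = 1.0633; argument = 1.8653 → 1.87; α₂ = 0.9693; rank = 388; θ*₍388₎ = 419.8.

(366.8, 419.8)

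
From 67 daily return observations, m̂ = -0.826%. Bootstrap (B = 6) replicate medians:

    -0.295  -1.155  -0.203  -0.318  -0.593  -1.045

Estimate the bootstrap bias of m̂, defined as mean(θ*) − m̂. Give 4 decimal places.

mean(θ*) = ((-0.295) + (-1.155) + (-0.203) + (-0.318) + (-0.593) + (-1.045)) / 6 = -0.60150
bias = -0.60150 − -0.826

bias = +0.2245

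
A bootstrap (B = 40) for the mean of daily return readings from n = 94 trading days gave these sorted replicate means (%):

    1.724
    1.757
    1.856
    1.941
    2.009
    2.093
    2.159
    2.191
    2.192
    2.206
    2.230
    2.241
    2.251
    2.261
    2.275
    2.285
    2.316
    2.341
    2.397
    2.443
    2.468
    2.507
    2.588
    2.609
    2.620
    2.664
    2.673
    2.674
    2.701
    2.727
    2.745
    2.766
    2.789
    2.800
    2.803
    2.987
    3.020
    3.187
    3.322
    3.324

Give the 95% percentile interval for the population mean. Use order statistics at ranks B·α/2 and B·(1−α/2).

(1.724, 3.322)

α = 0.05; lower rank = 40 × 0.025 = 1; upper rank = 40 × 0.975 = 39.
The 1st smallest replicate is 1.724; the 39th is 3.322.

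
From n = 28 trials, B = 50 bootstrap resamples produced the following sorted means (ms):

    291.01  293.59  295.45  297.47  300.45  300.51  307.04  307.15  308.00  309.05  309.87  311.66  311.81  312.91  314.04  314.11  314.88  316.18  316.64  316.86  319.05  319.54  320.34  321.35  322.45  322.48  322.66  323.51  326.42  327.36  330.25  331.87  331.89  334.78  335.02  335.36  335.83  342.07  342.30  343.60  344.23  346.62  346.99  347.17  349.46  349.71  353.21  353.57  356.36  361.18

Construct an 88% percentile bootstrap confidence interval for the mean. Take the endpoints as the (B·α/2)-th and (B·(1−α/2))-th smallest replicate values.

α = 0.12; lower rank = 50 × 0.060 = 3; upper rank = 50 × 0.940 = 47.
The 3rd smallest replicate is 295.45; the 47th is 353.21.

(295.45, 353.21)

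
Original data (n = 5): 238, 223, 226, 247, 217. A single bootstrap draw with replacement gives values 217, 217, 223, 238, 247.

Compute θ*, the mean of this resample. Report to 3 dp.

Mean = (217 + 217 + 223 + 238 + 247) / 5 = 1142.0 / 5 = 228.400

θ* = 228.400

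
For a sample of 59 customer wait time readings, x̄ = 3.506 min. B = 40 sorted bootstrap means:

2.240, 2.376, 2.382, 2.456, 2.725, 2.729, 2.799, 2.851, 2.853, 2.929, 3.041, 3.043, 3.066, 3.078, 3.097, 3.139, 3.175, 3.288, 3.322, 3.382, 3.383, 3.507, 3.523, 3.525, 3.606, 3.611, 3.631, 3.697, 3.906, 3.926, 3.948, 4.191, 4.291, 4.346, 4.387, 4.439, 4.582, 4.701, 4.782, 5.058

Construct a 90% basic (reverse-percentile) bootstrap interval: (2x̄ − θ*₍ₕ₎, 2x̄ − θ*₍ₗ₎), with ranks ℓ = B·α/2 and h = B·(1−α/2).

(2.311, 4.636)

Percentile endpoints at ranks 2 and 38: θ*₍2₎ = 2.376, θ*₍38₎ = 4.701.
Basic interval reflects these around x̄:
  lower = 2 × 3.506 − 4.701 = 2.311
  upper = 2 × 3.506 − 2.376 = 4.636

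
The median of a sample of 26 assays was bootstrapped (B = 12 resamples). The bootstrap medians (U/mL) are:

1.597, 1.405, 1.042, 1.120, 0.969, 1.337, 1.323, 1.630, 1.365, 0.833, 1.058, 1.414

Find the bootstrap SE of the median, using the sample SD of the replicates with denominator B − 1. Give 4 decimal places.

Bootstrap SE is the standard deviation of the 12 replicate medians.
Mean of replicates: (1.597 + 1.405 + 1.042 + 1.120 + 0.969 + 1.337 + 1.323 + 1.630 + 1.365 + 0.833 + 1.058 + 1.414) / 12 = 15.09300 / 12 = 1.25775
Sum of squared deviations: (+0.33925)² + (+0.14725)² + (−0.21575)² + (−0.13775)² + (−0.28875)² + (+0.07925)² + (+0.06525)² + (+0.37225)² + (+0.10725)² + (−0.42475)² + (−0.19975)² + (+0.15625)² = 0.69101
Variance = 0.69101 / 11 = 0.06282
SE* = √0.06282

SE* = 0.2506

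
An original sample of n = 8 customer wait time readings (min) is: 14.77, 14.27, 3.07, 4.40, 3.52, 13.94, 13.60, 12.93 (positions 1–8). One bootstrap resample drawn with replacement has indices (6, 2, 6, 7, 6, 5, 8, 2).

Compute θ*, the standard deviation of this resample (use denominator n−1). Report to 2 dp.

θ* = 3.67

Resample values: 13.94, 14.27, 13.94, 13.60, 13.94, 3.52, 12.93, 14.27.
Mean = 12.5512; sum of squared deviations = 94.5009
s² = 94.5009 / 7 = 13.5001
s = √13.5001 = 3.67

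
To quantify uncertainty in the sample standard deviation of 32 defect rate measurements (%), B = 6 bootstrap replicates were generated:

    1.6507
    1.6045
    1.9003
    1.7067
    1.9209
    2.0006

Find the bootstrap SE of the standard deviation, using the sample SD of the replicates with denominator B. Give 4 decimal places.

SE* = 0.1495

Bootstrap SE is the standard deviation of the 6 replicate standard deviations.
Mean of replicates: (1.6507 + 1.6045 + 1.9003 + 1.7067 + 1.9209 + 2.0006) / 6 = 10.78370 / 6 = 1.79728
Sum of squared deviations: (−0.14658)² + (−0.19278)² + (+0.10302)² + (−0.09058)² + (+0.12362)² + (+0.20332)² = 0.13409
Variance = 0.13409 / 6 = 0.02235
SE* = √0.02235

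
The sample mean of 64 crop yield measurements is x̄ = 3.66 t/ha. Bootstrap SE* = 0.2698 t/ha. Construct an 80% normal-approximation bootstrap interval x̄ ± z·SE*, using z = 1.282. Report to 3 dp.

(3.314, 4.006)

Margin = 1.282 × 0.2698 = 0.3459
Interval: 3.66 ± 0.3459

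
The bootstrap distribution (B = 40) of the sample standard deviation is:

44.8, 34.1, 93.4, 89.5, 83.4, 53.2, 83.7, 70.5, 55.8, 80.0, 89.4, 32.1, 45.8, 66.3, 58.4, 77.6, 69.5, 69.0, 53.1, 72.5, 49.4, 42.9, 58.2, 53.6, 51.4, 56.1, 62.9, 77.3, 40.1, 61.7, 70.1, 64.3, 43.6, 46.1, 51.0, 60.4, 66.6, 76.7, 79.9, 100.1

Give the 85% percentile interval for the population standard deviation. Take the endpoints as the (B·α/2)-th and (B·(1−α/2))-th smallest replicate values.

Sorted replicates: 32.1, 34.1, 40.1, 42.9, 43.6, 44.8, 45.8, 46.1, 49.4, 51.0, 51.4, 53.1, 53.2, 53.6, 55.8, 56.1, 58.2, 58.4, 60.4, 61.7, 62.9, 64.3, 66.3, 66.6, 69.0, 69.5, 70.1, 70.5, 72.5, 76.7, 77.3, 77.6, 79.9, 80.0, 83.4, 83.7, 89.4, 89.5, 93.4, 100.1
α = 0.15; lower rank = 40 × 0.075 = 3; upper rank = 40 × 0.925 = 37.
The 3rd smallest replicate is 40.1; the 37th is 89.4.

(40.1, 89.4)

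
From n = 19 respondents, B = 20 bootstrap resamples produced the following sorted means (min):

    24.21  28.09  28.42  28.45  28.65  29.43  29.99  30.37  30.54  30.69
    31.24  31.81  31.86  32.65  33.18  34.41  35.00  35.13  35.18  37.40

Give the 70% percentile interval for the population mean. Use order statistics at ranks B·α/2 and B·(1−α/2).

(28.42, 35.00)

α = 0.30; lower rank = 20 × 0.150 = 3; upper rank = 20 × 0.850 = 17.
The 3rd smallest replicate is 28.42; the 17th is 35.00.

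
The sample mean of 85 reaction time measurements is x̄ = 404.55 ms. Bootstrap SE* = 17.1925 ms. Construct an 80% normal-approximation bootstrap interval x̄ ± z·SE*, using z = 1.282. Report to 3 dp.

(382.509, 426.591)

Margin = 1.282 × 17.1925 = 22.0408
Interval: 404.55 ± 22.0408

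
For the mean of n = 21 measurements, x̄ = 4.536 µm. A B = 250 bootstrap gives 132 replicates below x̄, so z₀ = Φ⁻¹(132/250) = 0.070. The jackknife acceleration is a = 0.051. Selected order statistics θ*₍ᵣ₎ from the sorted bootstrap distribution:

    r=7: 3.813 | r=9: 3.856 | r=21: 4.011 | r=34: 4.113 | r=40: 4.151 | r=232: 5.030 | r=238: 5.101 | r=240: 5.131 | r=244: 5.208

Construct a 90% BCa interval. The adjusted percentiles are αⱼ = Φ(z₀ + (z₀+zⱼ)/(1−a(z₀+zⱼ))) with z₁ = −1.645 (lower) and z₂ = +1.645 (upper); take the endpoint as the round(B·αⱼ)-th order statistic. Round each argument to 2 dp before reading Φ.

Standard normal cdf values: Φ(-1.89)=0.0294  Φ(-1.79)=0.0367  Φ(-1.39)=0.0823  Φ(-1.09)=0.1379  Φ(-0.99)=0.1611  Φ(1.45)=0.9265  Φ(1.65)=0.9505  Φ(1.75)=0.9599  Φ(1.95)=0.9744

(4.011, 5.208)

Lower: z₀ + z₁ = 0.070 + (-1.645) = -1.575; 1 − a(z₀+z₁) = 1 − (0.051)(-1.575) = 1.0803; argument = 0.070 + (-1.575)/1.0803 = -1.3879 → -1.39.
α₁ = Φ(-1.39) = 0.0823; rank = round(250 × 0.0823) = 21; θ*₍21₎ = 4.011.
Upper: z₀ + z₂ = 1.715; 1 − a(z₀+z₂) = 0.9125; argument = 1.9494 → 1.95; α₂ = 0.9744; rank = 244; θ*₍244₎ = 5.208.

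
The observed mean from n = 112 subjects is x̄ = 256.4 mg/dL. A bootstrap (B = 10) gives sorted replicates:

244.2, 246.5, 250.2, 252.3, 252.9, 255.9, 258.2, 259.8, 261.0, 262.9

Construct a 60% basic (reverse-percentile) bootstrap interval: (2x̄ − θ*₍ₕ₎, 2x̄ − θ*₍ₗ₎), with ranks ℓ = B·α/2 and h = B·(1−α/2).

Percentile endpoints at ranks 2 and 8: θ*₍2₎ = 246.5, θ*₍8₎ = 259.8.
Basic interval reflects these around x̄:
  lower = 2 × 256.4 − 259.8 = 253.0
  upper = 2 × 256.4 − 246.5 = 266.3

(253.0, 266.3)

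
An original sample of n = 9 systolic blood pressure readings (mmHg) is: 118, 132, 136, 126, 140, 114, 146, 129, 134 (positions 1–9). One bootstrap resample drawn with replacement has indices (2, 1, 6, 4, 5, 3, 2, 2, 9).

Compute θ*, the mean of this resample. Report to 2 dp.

θ* = 129.33

Resample values: 132, 118, 114, 126, 140, 136, 132, 132, 134.
Mean = (132 + 118 + 114 + 126 + 140 + 136 + 132 + 132 + 134) / 9 = 1164.0 / 9 = 129.33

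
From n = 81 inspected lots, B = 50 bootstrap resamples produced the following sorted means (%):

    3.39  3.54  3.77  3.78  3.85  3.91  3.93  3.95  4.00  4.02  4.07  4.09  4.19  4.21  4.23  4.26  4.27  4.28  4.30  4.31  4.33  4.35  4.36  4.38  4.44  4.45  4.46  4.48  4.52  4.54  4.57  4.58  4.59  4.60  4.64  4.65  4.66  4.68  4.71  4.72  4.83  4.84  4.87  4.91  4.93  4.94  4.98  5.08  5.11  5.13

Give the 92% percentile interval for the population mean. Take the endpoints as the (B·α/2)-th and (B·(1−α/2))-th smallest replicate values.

α = 0.08; lower rank = 50 × 0.040 = 2; upper rank = 50 × 0.960 = 48.
The 2nd smallest replicate is 3.54; the 48th is 5.08.

(3.54, 5.08)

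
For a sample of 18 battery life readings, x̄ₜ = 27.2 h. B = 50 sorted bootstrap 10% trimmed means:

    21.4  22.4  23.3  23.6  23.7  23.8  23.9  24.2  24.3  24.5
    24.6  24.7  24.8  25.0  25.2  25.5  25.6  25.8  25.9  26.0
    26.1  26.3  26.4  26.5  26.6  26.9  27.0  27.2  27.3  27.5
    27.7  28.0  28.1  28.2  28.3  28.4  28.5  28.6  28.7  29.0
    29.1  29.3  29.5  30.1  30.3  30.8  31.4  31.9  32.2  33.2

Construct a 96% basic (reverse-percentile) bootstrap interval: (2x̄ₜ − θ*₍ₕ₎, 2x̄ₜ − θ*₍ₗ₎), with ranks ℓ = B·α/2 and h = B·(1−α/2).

(22.2, 33.0)

Percentile endpoints at ranks 1 and 49: θ*₍1₎ = 21.4, θ*₍49₎ = 32.2.
Basic interval reflects these around x̄ₜ:
  lower = 2 × 27.2 − 32.2 = 22.2
  upper = 2 × 27.2 − 21.4 = 33.0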